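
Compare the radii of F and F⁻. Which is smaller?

Forming F⁻ adds 1 electron to F. More electron–electron repulsion in the same shell, with unchanged nuclear charge, lets the cloud expand.
An anion is larger than its parent atom: F⁻ > F.

F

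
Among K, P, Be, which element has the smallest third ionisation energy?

IE_3 is the cost of taking one more electron from the +2 cation: K²⁺ is already 1 electron into the core; P²⁺ still has 3 valence electrons; Be²⁺ is the bare [He] core.
Pulling an electron out of a noble-gas core costs far more than removing a remaining valence electron, so K and Be sit at the high end of IE_3.
Approximate IE_3 values (kJ/mol): K 4420, P 2914, Be 14849.
So the third ionization energies run P < K < Be.

P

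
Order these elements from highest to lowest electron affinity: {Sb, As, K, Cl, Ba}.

Cl, Sb, As, K, Ba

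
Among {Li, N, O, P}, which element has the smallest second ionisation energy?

IE_2 is the cost of taking one more electron from the +1 cation: Li⁺ is the bare [He] core; N⁺ still has 4 valence electrons; O⁺ still has 5 valence electrons; P⁺ still has 4 valence electrons.
Core electrons are held far more tightly than valence electrons, so Li tops the IE_2 order.
Valence configurations: N⁺ [He]2s²2p², O⁺ [He]2s²2p³, P⁺ [Ne]3s²3p².
Approximate IE_2 values (kJ/mol): Li 7298, N 2856, O 3388, P 1907.
So the second ionization energies run P < N < O < Li.

P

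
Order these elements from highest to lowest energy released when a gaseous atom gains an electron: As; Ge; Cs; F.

F > Ge > As > Cs

F is in period 2, group 17; Ge is in period 4, group 14; As is in period 4, group 15; Cs is in period 6, group 1.
EA tends to increase across a period and decrease down a group, though the pattern is less regular than for IE or radius.
Here both period and group differ, so the two effects have to be weighed against each other.
As > Cs: both effects reinforce here, so As is clearly the higher of the two.
Ge > As: this pair runs against the simple trend — see the exception note.
F > Ge: both effects reinforce here, so F is clearly the higher of the two.
Note the exception: Ge has a higher electron affinity than As, contrary to the simple trend — adding an electron to As's half-filled 4p³ is unfavourable, so Ge (4p²) has the more exothermic EA.
Approximate values (kJ/mol): F 328, Ge 119, As 78, Cs 46.
So from highest to lowest: F > Ge > As > Cs.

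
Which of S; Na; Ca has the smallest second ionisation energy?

Ca

IE_2 is the cost of taking one more electron from the +1 cation: S⁺ still has 5 valence electrons; Na⁺ is the bare [Ne] core; Ca⁺ still has 1 valence electron.
Breaking into a closed-shell core is much more expensive than removing a leftover valence electron — Na has the largest IE_2 here.
Valence configurations: S⁺ [Ne]3s²3p³, Ca⁺ [Ar]4s¹.
Tabulated IE_2 (kJ/mol): S 2252, Na 4562, Ca 1145.
So the second ionization energies run Ca < S < Na.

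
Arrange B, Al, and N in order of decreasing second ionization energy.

N, B, Al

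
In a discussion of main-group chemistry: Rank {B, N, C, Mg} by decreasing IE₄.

B > Mg > N > C

The fourth ionization energy removes an electron from the +3 ion. For each element: B³⁺ is the bare [He] core; N³⁺ still has 2 valence electrons; C³⁺ still has 1 valence electron; Mg³⁺ is already 1 electron into the core.
Breaking into a closed-shell core is much more expensive than removing a leftover valence electron — Mg and B have the largest IE_4 here.
Valence configurations: N³⁺ [He]2s², C³⁺ [He]2s¹.
Approximate IE_4 values (kJ/mol): B 25026, N 7475, C 6223, Mg 10543.
Hence IE_4: C < N < Mg < B.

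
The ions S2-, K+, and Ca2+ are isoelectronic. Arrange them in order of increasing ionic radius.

All of these have 18 electrons, so size is governed by nuclear charge alone: the more protons, the stronger the pull on the same electron cloud, and the smaller the ion.
Nuclear charges: Ca2+ (Z=20), K+ (Z=19), S2- (Z=16).
Smallest to largest: Ca2+ < K+ < S2-.

Ca2+ < K+ < S2-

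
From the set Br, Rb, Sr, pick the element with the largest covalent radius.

Rb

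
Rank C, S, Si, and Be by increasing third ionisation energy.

Si < S < C < Be

Consider each +2 ion: C²⁺ still has 2 valence electrons; S²⁺ still has 4 valence electrons; Si²⁺ still has 2 valence electrons; Be²⁺ is the bare [He] core.
Breaking into a closed-shell core is much more expensive than removing a leftover valence electron — Be has the largest IE_3 here.
Valence configurations: C²⁺ [He]2s², S²⁺ [Ne]3s²3p², Si²⁺ [Ne]3s².
The numbers (kJ/mol): C 4620, S 3357, Si 3232, Be 14849.
Overall IE_3 order: Si < S < C < Be.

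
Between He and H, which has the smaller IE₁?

H is in period 1, group 1; He is in period 1, group 18.
IE₁ increases left→right with effective nuclear charge and decreases top→bottom as the valence shell moves farther out.
All lie in period 1, so first ionization energy increases left to right.
So H has the smaller IE₁ (H < He).

H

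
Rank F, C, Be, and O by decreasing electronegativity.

F > O > C > Be

Be is in period 2, group 2; C is in period 2, group 14; O is in period 2, group 16; F is in period 2, group 17.
Electronegativity increases across a period and decreases down a group, tracking effective nuclear charge and atomic size.
All lie in period 2, so electronegativity increases left to right.
So from highest to lowest: F > O > C > Be.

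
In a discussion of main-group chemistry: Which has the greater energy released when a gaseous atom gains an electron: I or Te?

I

Te is in period 5, group 16; I is in period 5, group 17.
EA tends to increase across a period and decrease down a group, though the pattern is less regular than for IE or radius.
All lie in period 5, so electron affinity increases left to right.
So I has the greater energy released when a gaseous atom gains an electron (I > Te).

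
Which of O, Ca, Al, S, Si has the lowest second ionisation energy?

Ca

After 1 electron has been removed, what remains? O⁺ still has 5 valence electrons; Ca⁺ still has 1 valence electron; Al⁺ still has 2 valence electrons; S⁺ still has 5 valence electrons; Si⁺ still has 3 valence electrons.
All are still removing valence electrons, so compare the +1 ions as you would atoms: IE_2 generally rises across a period (higher Z_eff) and falls down a group (larger shell), subject to the usual subshell exceptions.
Valence configurations: O⁺ [He]2s²2p³, Ca⁺ [Ar]4s¹, Al⁺ [Ne]3s², S⁺ [Ne]3s²3p³, Si⁺ [Ne]3s²3p¹.
Si⁺ loses a lone 3p electron whereas Al⁺ must break into a filled 3s² pair, so IE_2(Al) > IE_2(Si) even though Si has the higher nuclear charge.
Tabulated IE_2 (kJ/mol): O 3388, Ca 1145, Al 1817, S 2252, Si 1577.
Overall IE_2 order: Ca < Si < Al < S < O.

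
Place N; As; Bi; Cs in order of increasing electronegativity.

Cs < Bi < As < N

N is in period 2, group 15; As is in period 4, group 15; Cs is in period 6, group 1; Bi is in period 6, group 15.
Electronegativity increases across a period and decreases down a group, tracking effective nuclear charge and atomic size.
Neither a single period nor a single group — weigh both effects.
Bi > Cs: Bi lies to the right of Cs in period 6, so the across-period effect alone puts Bi higher.
As > Bi: they share group 15; the group trend gives As the larger value.
N > As: N sits above As in group 15, so the down-group effect alone puts N higher.
For reference (Pauling): N 3.04, As 2.18, Cs 0.79, Bi 2.02.
So from lowest to highest: Cs < Bi < As < N.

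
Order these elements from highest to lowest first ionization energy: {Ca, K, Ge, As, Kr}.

Kr, As, Ge, Ca, K

K is in period 4, group 1; Ca is in period 4, group 2; Ge is in period 4, group 14; As is in period 4, group 15; Kr is in period 4, group 18.
First ionization energy rises across a period (greater Z_eff holds electrons more tightly) and falls down a group (valence electrons are farther from the nucleus).
All lie in period 4, so first ionization energy increases left to right.
So from highest to lowest: Kr > As > Ge > Ca > K.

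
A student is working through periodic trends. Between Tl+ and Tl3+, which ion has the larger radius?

Tl+

Both ions have Z = 81 protons, but Tl3+ has lost more electrons, so its remaining electrons feel a larger effective nuclear charge per electron and are pulled in more tightly.
Higher positive charge → smaller ion, so Tl+ > Tl3+.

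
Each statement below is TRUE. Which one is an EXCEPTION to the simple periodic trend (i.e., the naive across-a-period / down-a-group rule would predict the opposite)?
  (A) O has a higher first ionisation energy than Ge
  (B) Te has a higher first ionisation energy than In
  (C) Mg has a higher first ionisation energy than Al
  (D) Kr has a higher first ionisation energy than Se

(C)

The general trend: first ionisation energy increases across a period and decreases down a group.
(A) O (period 2, group 16) vs Ge (period 4, group 14): the stated order agrees with the simple trend.
(B) Te (period 5, group 16) vs In (period 5, group 13): the stated order agrees with the simple trend.
(C) Mg (period 3, group 2) vs Al (period 3, group 13): the stated order contradicts the simple trend.
(D) Kr (period 4, group 18) vs Se (period 4, group 16): the stated order agrees with the simple trend.
The exception is (C): Al's single 3p electron is easier to remove than one from Mg's filled 3s².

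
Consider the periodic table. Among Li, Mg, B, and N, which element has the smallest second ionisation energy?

After 1 electron has been removed, what remains? Li⁺ is the bare [He] core; Mg⁺ still has 1 valence electron; B⁺ still has 2 valence electrons; N⁺ still has 4 valence electrons.
Breaking into a closed-shell core is much more expensive than removing a leftover valence electron — Li has the largest IE_2 here.
Valence configurations: Mg⁺ [Ne]3s¹, B⁺ [He]2s², N⁺ [He]2s²2p².
Tabulated IE_2 (kJ/mol): Li 7298, Mg 1451, B 2427, N 2856.
Putting it together, IE_2: Mg < B < N < Li.

Mg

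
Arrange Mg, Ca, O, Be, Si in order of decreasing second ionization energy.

After 1 electron has been removed, what remains? Mg⁺ still has 1 valence electron; Ca⁺ still has 1 valence electron; O⁺ still has 5 valence electrons; Be⁺ still has 1 valence electron; Si⁺ still has 3 valence electrons.
All are still removing valence electrons, so compare the +1 ions as you would atoms: IE_2 generally rises across a period (higher Z_eff) and falls down a group (larger shell), subject to the usual subshell exceptions.
Valence configurations: Mg⁺ [Ne]3s¹, Ca⁺ [Ar]4s¹, O⁺ [He]2s²2p³, Be⁺ [He]2s¹, Si⁺ [Ne]3s²3p¹.
Tabulated IE_2 (kJ/mol): Mg 1451, Ca 1145, O 3388, Be 1757, Si 1577.
Putting it together, IE_2: Ca < Mg < Si < Be < O.

O, Be, Si, Mg, Ca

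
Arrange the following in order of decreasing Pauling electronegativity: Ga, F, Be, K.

Smaller atoms with higher effective nuclear charge are more electronegative.
Neither a single period nor a single group — weigh both effects.
Be > K: both effects reinforce here, so Be is clearly the higher of the two.
Ga > Be: period and group pull opposite ways; the across-period shift dominates (1.81 vs 1.57).
F > Ga: relative to Ga, both the across-period and down-group shifts push F's electronegativity up.
Approximate values (Pauling): Be 1.57, F 3.98, K 0.82, Ga 1.81.
So from highest to lowest: F > Ga > Be > K.

F > Ga > Be > K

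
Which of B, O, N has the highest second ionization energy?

Consider each +1 ion: B⁺ still has 2 valence electrons; O⁺ still has 5 valence electrons; N⁺ still has 4 valence electrons.
All are still removing valence electrons, so compare the +1 ions as you would atoms: IE_2 generally rises across a period (higher Z_eff) and falls down a group (larger shell), subject to the usual subshell exceptions.
Valence configurations: B⁺ [He]2s², O⁺ [He]2s²2p³, N⁺ [He]2s²2p².
Approximate IE_2 values (kJ/mol): B 2427, O 3388, N 2856.
Overall IE_2 order: B < N < O.

O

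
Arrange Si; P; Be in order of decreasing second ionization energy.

P > Be > Si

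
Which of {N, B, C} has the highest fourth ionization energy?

The fourth ionization energy removes an electron from the +3 ion. For each element: N³⁺ still has 2 valence electrons; B³⁺ is the bare [He] core; C³⁺ still has 1 valence electron.
Pulling an electron out of a noble-gas core costs far more than removing a remaining valence electron, so B sits at the high end of IE_4.
Valence configurations: N³⁺ [He]2s², C³⁺ [He]2s¹.
The numbers (kJ/mol): N 7475, B 25026, C 6223.
So the fourth ionization energies run C < N < B.

B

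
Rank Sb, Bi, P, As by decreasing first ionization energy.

P > As > Sb > Bi

P is in period 3, group 15; As is in period 4, group 15; Sb is in period 5, group 15; Bi is in period 6, group 15.
Removing the outermost electron gets harder across a period and easier down a group.
All are in group 15, so first ionization energy increases up the group.
So from highest to lowest: P > As > Sb > Bi.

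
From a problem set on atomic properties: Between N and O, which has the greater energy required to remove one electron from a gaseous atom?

N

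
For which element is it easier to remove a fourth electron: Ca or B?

IE_4 is the cost of taking one more electron from the +3 cation: Ca³⁺ is already 1 electron into the core; B³⁺ is the bare [He] core.
All of these are removing an electron from a noble-gas core or deeper; the smaller core (lower principal quantum number) is held far more tightly, and within a period the higher nuclear charge binds the same core more tightly.
Approximate IE_4 values (kJ/mol): Ca 6491, B 25026.
So the fourth ionization energies run Ca < B.

Ca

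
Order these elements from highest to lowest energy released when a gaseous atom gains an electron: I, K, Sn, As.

I, Sn, As, K

K is in period 4, group 1; As is in period 4, group 15; Sn is in period 5, group 14; I is in period 5, group 17.
Electron affinity generally becomes more exothermic across a period toward the halogens and less exothermic down a group.
These span different periods and groups, so the two trends combine.
As > K: both are in period 4; the period trend gives As the larger value.
Sn > As: this pair runs against the simple trend — see the exception note.
I > Sn: both are in period 5; the period trend gives I the larger value.
Note the exception: Sn has a higher electron affinity than As, contrary to the simple trend — adding an electron to As's half-filled np³ subshell costs electron-pairing energy.
Approximate values (kJ/mol): K 48, As 78, Sn 107, I 295.
So from highest to lowest: I > Sn > As > K.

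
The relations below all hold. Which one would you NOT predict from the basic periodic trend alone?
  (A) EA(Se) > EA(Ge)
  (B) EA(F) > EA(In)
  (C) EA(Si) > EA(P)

(C)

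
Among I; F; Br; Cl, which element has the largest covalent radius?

Atomic radius shrinks across a period as nuclear charge pulls the same shell inward, and grows down a group as new shells are added.
All are in group 17, so atomic radius increases down the group.
The largest covalent radius among these belongs to I.

I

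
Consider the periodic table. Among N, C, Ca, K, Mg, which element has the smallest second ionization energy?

IE_2 is the cost of taking one more electron from the +1 cation: N⁺ still has 4 valence electrons; C⁺ still has 3 valence electrons; Ca⁺ still has 1 valence electron; K⁺ is the bare [Ar] core; Mg⁺ still has 1 valence electron.
Pulling an electron out of a noble-gas core costs far more than removing a remaining valence electron, so K sits at the high end of IE_2.
Valence configurations: N⁺ [He]2s²2p², C⁺ [He]2s²2p¹, Ca⁺ [Ar]4s¹, Mg⁺ [Ne]3s¹.
The numbers (kJ/mol): N 2856, C 2353, Ca 1145, K 3052, Mg 1451.
Putting it together, IE_2: Ca < Mg < C < N < K.

Ca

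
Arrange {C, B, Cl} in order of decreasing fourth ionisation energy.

IE_4 is the cost of taking one more electron from the +3 cation: C³⁺ still has 1 valence electron; B³⁺ is the bare [He] core; Cl³⁺ still has 4 valence electrons.
Breaking into a closed-shell core is much more expensive than removing a leftover valence electron — B has the largest IE_4 here.
Valence configurations: C³⁺ [He]2s¹, Cl³⁺ [Ne]3s²3p².
The numbers (kJ/mol): C 6223, B 25026, Cl 5159.
So the fourth ionization energies run Cl < C < B.

B, C, Cl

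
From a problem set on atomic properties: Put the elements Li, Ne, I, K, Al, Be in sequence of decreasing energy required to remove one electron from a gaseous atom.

Across a period the outer electron is held more tightly (higher IE₁); down a group it sits in a higher shell, more shielded, and comes off more easily.
These span different periods and groups, so the two trends combine.
Li > K: Li sits above K in group 1, so the down-group effect alone puts Li higher.
Al > Li: period and group pull opposite ways; the across-period shift dominates (578 vs 520 kJ/mol).
Be > Al: the two effects oppose for this pair; the down-group effect wins (900 vs 578 kJ/mol).
I > Be: period and group pull opposite ways; the across-period shift dominates (1008 vs 900 kJ/mol).
Ne > I: relative to I, both the across-period and down-group shifts push Ne's first ionization energy up.
For reference (kJ/mol): Li 520, Be 900, Ne 2081, Al 578, K 419, I 1008.
So from highest to lowest: Ne > I > Be > Al > Li > K.

Ne > I > Be > Al > Li > K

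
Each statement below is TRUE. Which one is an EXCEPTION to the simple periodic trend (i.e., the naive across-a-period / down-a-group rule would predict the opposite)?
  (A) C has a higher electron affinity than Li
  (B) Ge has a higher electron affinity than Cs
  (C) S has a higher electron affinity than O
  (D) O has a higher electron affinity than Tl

(C)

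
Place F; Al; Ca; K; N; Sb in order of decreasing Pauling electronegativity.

Electronegativity increases across a period and decreases down a group, tracking effective nuclear charge and atomic size.
These span different periods and groups, so the two trends combine.
Ca > K: both are in period 4; the period trend gives Ca the larger value.
Al > Ca: relative to Ca, both the across-period and down-group shifts push Al's electronegativity up.
Sb > Al: the two effects oppose for this pair; the across-period effect wins (2.05 vs 1.61).
N > Sb: they share group 15; the group trend gives N the larger value.
F > N: F lies to the right of N in period 2, so the across-period effect alone puts F higher.
For reference (Pauling): N 3.04, F 3.98, Al 1.61, K 0.82, Ca 1.00, Sb 2.05.
So from highest to lowest: F > N > Sb > Al > Ca > K.

F > N > Sb > Al > Ca > K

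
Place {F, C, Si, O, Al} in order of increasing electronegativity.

Al, Si, C, O, F

C is in period 2, group 14; O is in period 2, group 16; F is in period 2, group 17; Al is in period 3, group 13; Si is in period 3, group 14.
Atoms toward the upper right of the periodic table pull bonding electrons most strongly.
Neither a single period nor a single group — weigh both effects.
Si > Al: both are in period 3; the period trend gives Si the larger value.
C > Si: C sits above Si in group 14, so the down-group effect alone puts C higher.
O > C: both are in period 2; the period trend gives O the larger value.
F > O: both are in period 2; the period trend gives F the larger value.
Tabulated electronegativity (Pauling): C 2.55, O 3.44, F 3.98, Al 1.61, Si 1.90.
So from lowest to highest: Al < Si < C < O < F.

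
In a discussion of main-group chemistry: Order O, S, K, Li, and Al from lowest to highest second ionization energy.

Consider each +1 ion: O⁺ still has 5 valence electrons; S⁺ still has 5 valence electrons; K⁺ is the bare [Ar] core; Li⁺ is the bare [He] core; Al⁺ still has 2 valence electrons.
Usually core removal costs more than valence removal, but here the competition is close: a tightly held n=2 valence electron can cost more to remove than an n=3 core electron, so the actual values have to decide it.
Valence configurations: O⁺ [He]2s²2p³, S⁺ [Ne]3s²3p³, Al⁺ [Ne]3s².
Tabulated IE_2 (kJ/mol): O 3388, S 2252, K 3052, Li 7298, Al 1817.
Putting it together, IE_2: Al < S < K < O < Li.

Al < S < K < O < Li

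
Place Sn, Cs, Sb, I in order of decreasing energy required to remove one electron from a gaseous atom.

I > Sb > Sn > Cs

IE₁ increases left→right with effective nuclear charge and decreases top→bottom as the valence shell moves farther out.
These span different periods and groups, so the two trends combine.
Sn > Cs: relative to Cs, both the across-period and down-group shifts push Sn's first ionization energy up.
Sb > Sn: both are in period 5; the period trend gives Sb the larger value.
I > Sb: I lies to the right of Sb in period 5, so the across-period effect alone puts I higher.
Approximate values (kJ/mol): Sn 709, Sb 831, I 1008, Cs 376.
So from highest to lowest: I > Sb > Sn > Cs.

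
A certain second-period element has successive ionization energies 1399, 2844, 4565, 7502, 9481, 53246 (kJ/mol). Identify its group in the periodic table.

Group 15

Look for the largest jump between consecutive ionization energies: IE6/IE5 ≈ 5.6, far larger than any earlier ratio.
That jump marks the point where a core electron is being removed. So the atom has 5 valence electrons.
A main-group element with 5 valence electrons is in group 15.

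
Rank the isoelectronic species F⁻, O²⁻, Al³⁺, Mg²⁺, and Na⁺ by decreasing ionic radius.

O²⁻, F⁻, Na⁺, Mg²⁺, Al³⁺

All of these have 10 electrons, so size is governed by nuclear charge alone: the more protons, the stronger the pull on the same electron cloud, and the smaller the ion.
Nuclear charges: Al³⁺ (Z=13), Mg²⁺ (Z=12), Na⁺ (Z=11), F⁻ (Z=9), O²⁻ (Z=8).
Largest to smallest: O²⁻ > F⁻ > Na⁺ > Mg²⁺ > Al³⁺.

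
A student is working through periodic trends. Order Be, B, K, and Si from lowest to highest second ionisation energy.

Si, Be, B, K

After 1 electron has been removed, what remains? Be⁺ still has 1 valence electron; B⁺ still has 2 valence electrons; K⁺ is the bare [Ar] core; Si⁺ still has 3 valence electrons.
Breaking into a closed-shell core is much more expensive than removing a leftover valence electron — K has the largest IE_2 here.
Valence configurations: Be⁺ [He]2s¹, B⁺ [He]2s², Si⁺ [Ne]3s²3p¹.
Tabulated IE_2 (kJ/mol): Be 1757, B 2427, K 3052, Si 1577.
Putting it together, IE_2: Si < Be < B < K.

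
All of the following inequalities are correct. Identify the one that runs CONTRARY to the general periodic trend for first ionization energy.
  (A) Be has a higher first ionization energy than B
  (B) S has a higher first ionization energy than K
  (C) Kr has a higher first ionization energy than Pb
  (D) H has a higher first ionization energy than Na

The general trend: first ionization energy increases across a period and decreases down a group.
(A) Be (period 2, group 2) vs B (period 2, group 13): the stated order contradicts the simple trend.
(B) S (period 3, group 16) vs K (period 4, group 1): the stated order agrees with the simple trend.
(C) Kr (period 4, group 18) vs Pb (period 6, group 14): the stated order agrees with the simple trend.
(D) H (period 1, group 1) vs Na (period 3, group 1): the stated order agrees with the simple trend.
The exception is (A): removing B's lone 2p electron is easier than breaking Be's filled 2s².

(A)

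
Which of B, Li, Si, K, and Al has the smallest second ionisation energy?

The second ionization energy removes an electron from the +1 ion. For each element: B⁺ still has 2 valence electrons; Li⁺ is the bare [He] core; Si⁺ still has 3 valence electrons; K⁺ is the bare [Ar] core; Al⁺ still has 2 valence electrons.
Pulling an electron out of a noble-gas core costs far more than removing a remaining valence electron, so K and Li sit at the high end of IE_2.
Valence configurations: B⁺ [He]2s², Si⁺ [Ne]3s²3p¹, Al⁺ [Ne]3s².
Si⁺ loses a lone 3p electron whereas Al⁺ must break into a filled 3s² pair, so IE_2(Al) > IE_2(Si) even though Si has the higher nuclear charge.
Tabulated IE_2 (kJ/mol): B 2427, Li 7298, Si 1577, K 3052, Al 1817.
Overall IE_2 order: Si < Al < B < K < Li.

Si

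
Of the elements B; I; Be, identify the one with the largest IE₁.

Be is in period 2, group 2; B is in period 2, group 13; I is in period 5, group 17.
Across a period the outer electron is held more tightly (higher IE₁); down a group it sits in a higher shell, more shielded, and comes off more easily.
Here both period and group differ, so the two effects have to be weighed against each other.
Be > B: this pair runs against the simple trend — see the exception note.
I > Be: period and group pull opposite ways; the across-period shift dominates (1008 vs 900 kJ/mol).
Note the exception: Be has a higher first ionization energy than B, contrary to the simple trend — removing B's lone 2p electron is easier than breaking Be's filled 2s².
Tabulated first ionization energy (kJ/mol): Be 900, B 801, I 1008.
The largest IE₁ among these belongs to I.

I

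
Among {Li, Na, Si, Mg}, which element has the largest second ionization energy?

Li

Consider each +1 ion: Li⁺ is the bare [He] core; Na⁺ is the bare [Ne] core; Si⁺ still has 3 valence electrons; Mg⁺ still has 1 valence electron.
Core electrons are held far more tightly than valence electrons, so Na and Li top the IE_2 order.
Valence configurations: Si⁺ [Ne]3s²3p¹, Mg⁺ [Ne]3s¹.
Tabulated IE_2 (kJ/mol): Li 7298, Na 4562, Si 1577, Mg 1451.
Overall IE_2 order: Mg < Si < Na < Li.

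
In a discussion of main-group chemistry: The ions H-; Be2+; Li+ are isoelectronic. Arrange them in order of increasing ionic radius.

Be2+, Li+, H-

All of these have 2 electrons, so size is governed by nuclear charge alone: the more protons, the stronger the pull on the same electron cloud, and the smaller the ion.
Nuclear charges: Be2+ (Z=4), Li+ (Z=3), H- (Z=1).
Smallest to largest: Be2+ < Li+ < H-.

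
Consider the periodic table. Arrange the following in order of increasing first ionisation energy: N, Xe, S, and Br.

S, Br, Xe, N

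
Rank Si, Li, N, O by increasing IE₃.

Si < N < O < Li

IE_3 is the cost of taking one more electron from the +2 cation: Si²⁺ still has 2 valence electrons; Li²⁺ is already 1 electron into the core; N²⁺ still has 3 valence electrons; O²⁺ still has 4 valence electrons.
Breaking into a closed-shell core is much more expensive than removing a leftover valence electron — Li has the largest IE_3 here.
Valence configurations: Si²⁺ [Ne]3s², N²⁺ [He]2s²2p¹, O²⁺ [He]2s²2p².
Tabulated IE_3 (kJ/mol): Si 3232, Li 11815, N 4578, O 5300.
So the third ionization energies run Si < N < O < Li.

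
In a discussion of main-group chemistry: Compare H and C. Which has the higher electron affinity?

H is in period 1, group 1; C is in period 2, group 14.
Adding an electron releases more energy for atoms nearer the top right (short of the noble gases).
These span different periods and groups, so the two trends combine.
C > H: period and group pull opposite ways; the across-period shift dominates (122 vs 73 kJ/mol).
Tabulated electron affinity (kJ/mol): H 73, C 122.
So C has the higher electron affinity (C > H).

C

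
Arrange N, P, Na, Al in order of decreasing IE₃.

Na > N > P > Al

After 2 electrons have been removed, what remains? N²⁺ still has 3 valence electrons; P²⁺ still has 3 valence electrons; Na²⁺ is already 1 electron into the core; Al²⁺ still has 1 valence electron.
Pulling an electron out of a noble-gas core costs far more than removing a remaining valence electron, so Na sits at the high end of IE_3.
Valence configurations: N²⁺ [He]2s²2p¹, P²⁺ [Ne]3s²3p¹, Al²⁺ [Ne]3s¹.
Tabulated IE_3 (kJ/mol): N 4578, P 2914, Na 6910, Al 2745.
So the third ionization energies run Al < P < N < Na.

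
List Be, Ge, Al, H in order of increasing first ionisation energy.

H is in period 1, group 1; Be is in period 2, group 2; Al is in period 3, group 13; Ge is in period 4, group 14.
First ionization energy rises across a period (greater Z_eff holds electrons more tightly) and falls down a group (valence electrons are farther from the nucleus).
These sit on a diagonal, where the across-period and down-group effects partly cancel.
Ge > Al: the two effects oppose for this pair; the across-period effect wins (762 vs 578 kJ/mol).
Be > Ge: the two effects oppose for this pair; the down-group effect wins (900 vs 762 kJ/mol).
H > Be: period and group pull opposite ways; the down-group shift dominates (1312 vs 900 kJ/mol).
Approximate values (kJ/mol): H 1312, Be 900, Al 578, Ge 762.
So from lowest to highest: Al < Ge < Be < H.

Al < Ge < Be < H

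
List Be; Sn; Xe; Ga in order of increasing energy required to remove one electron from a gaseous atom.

Ga < Sn < Be < Xe

Across a period the outer electron is held more tightly (higher IE₁); down a group it sits in a higher shell, more shielded, and comes off more easily.
Here both period and group differ, so the two effects have to be weighed against each other.
Sn > Ga: period and group pull opposite ways; the across-period shift dominates (709 vs 579 kJ/mol).
Be > Sn: the two effects oppose for this pair; the down-group effect wins (900 vs 709 kJ/mol).
Xe > Be: period and group pull opposite ways; the across-period shift dominates (1170 vs 900 kJ/mol).
Tabulated first ionization energy (kJ/mol): Be 900, Ga 579, Sn 709, Xe 1170.
So from lowest to highest: Ga < Sn < Be < Xe.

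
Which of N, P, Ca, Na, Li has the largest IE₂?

Li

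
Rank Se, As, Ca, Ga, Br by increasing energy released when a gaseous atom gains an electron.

Ca < Ga < As < Se < Br

Ca is in period 4, group 2; Ga is in period 4, group 13; As is in period 4, group 15; Se is in period 4, group 16; Br is in period 4, group 17.
EA tends to increase across a period and decrease down a group, though the pattern is less regular than for IE or radius.
All lie in period 4, so electron affinity increases left to right.
So from lowest to highest: Ca < Ga < As < Se < Br.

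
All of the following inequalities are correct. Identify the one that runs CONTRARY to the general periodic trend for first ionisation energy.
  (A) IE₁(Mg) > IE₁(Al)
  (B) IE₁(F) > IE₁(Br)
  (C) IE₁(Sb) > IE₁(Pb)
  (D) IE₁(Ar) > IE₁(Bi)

The general trend: first ionisation energy increases across a period and decreases down a group.
(A) Mg (period 3, group 2) vs Al (period 3, group 13): the stated order contradicts the simple trend.
(B) F (period 2, group 17) vs Br (period 4, group 17): the stated order agrees with the simple trend.
(C) Sb (period 5, group 15) vs Pb (period 6, group 14): the stated order agrees with the simple trend.
(D) Ar (period 3, group 18) vs Bi (period 6, group 15): the stated order agrees with the simple trend.
The exception is (A): Al's single 3p electron is easier to remove than one from Mg's filled 3s².

(A)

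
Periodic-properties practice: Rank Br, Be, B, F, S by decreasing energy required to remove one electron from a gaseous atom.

F, Br, S, Be, B

Be is in period 2, group 2; B is in period 2, group 13; F is in period 2, group 17; S is in period 3, group 16; Br is in period 4, group 17.
Removing the outermost electron gets harder across a period and easier down a group.
Here both period and group differ, so the two effects have to be weighed against each other.
Be > B: this pair runs against the simple trend — see the exception note.
S > Be: period and group pull opposite ways; the across-period shift dominates (1000 vs 900 kJ/mol).
Br > S: the two effects oppose for this pair; the across-period effect wins (1140 vs 1000 kJ/mol).
F > Br: F sits above Br in group 17, so the down-group effect alone puts F higher.
Note the exception: Be has a higher first ionization energy than B, contrary to the simple trend — removing B's lone 2p electron is easier than breaking Be's filled 2s².
Approximate values (kJ/mol): Be 900, B 801, F 1681, S 1000, Br 1140.
So from highest to lowest: F > Br > S > Be > B.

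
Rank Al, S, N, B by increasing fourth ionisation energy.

Consider each +3 ion: Al³⁺ is the bare [Ne] core; S³⁺ still has 3 valence electrons; N³⁺ still has 2 valence electrons; B³⁺ is the bare [He] core.
Pulling an electron out of a noble-gas core costs far more than removing a remaining valence electron, so Al and B sit at the high end of IE_4.
Valence configurations: S³⁺ [Ne]3s²3p¹, N³⁺ [He]2s².
The numbers (kJ/mol): Al 11577, S 4556, N 7475, B 25026.
Overall IE_4 order: S < N < Al < B.

S, N, Al, B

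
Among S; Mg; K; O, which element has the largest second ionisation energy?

O

Consider each +1 ion: S⁺ still has 5 valence electrons; Mg⁺ still has 1 valence electron; K⁺ is the bare [Ar] core; O⁺ still has 5 valence electrons.
Usually core removal costs more than valence removal, but here the competition is close: a tightly held n=2 valence electron can cost more to remove than an n=3 core electron, so the actual values have to decide it.
Valence configurations: S⁺ [Ne]3s²3p³, Mg⁺ [Ne]3s¹, O⁺ [He]2s²2p³.
Tabulated IE_2 (kJ/mol): S 2252, Mg 1451, K 3052, O 3388.
So the second ionization energies run Mg < S < K < O.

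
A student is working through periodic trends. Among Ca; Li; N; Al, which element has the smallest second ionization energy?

IE_2 is the cost of taking one more electron from the +1 cation: Ca⁺ still has 1 valence electron; Li⁺ is the bare [He] core; N⁺ still has 4 valence electrons; Al⁺ still has 2 valence electrons.
Pulling an electron out of a noble-gas core costs far more than removing a remaining valence electron, so Li sits at the high end of IE_2.
Valence configurations: Ca⁺ [Ar]4s¹, N⁺ [He]2s²2p², Al⁺ [Ne]3s².
Tabulated IE_2 (kJ/mol): Ca 1145, Li 7298, N 2856, Al 1817.
Hence IE_2: Ca < Al < N < Li.

Ca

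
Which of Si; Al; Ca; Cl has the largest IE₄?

After 3 electrons have been removed, what remains? Si³⁺ still has 1 valence electron; Al³⁺ is the bare [Ne] core; Ca³⁺ is already 1 electron into the core; Cl³⁺ still has 4 valence electrons.
Breaking into a closed-shell core is much more expensive than removing a leftover valence electron — Ca and Al have the largest IE_4 here.
Valence configurations: Si³⁺ [Ne]3s¹, Cl³⁺ [Ne]3s²3p².
Tabulated IE_4 (kJ/mol): Si 4356, Al 11577, Ca 6491, Cl 5159.
Overall IE_4 order: Si < Cl < Ca < Al.

Al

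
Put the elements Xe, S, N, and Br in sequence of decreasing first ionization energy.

N is in period 2, group 15; S is in period 3, group 16; Br is in period 4, group 17; Xe is in period 5, group 18.
IE₁ increases left→right with effective nuclear charge and decreases top→bottom as the valence shell moves farther out.
These sit on a diagonal, where the across-period and down-group effects partly cancel.
Br > S: the two effects oppose for this pair; the across-period effect wins (1140 vs 1000 kJ/mol).
Xe > Br: period and group pull opposite ways; the across-period shift dominates (1170 vs 1140 kJ/mol).
N > Xe: the two effects oppose for this pair; the down-group effect wins (1402 vs 1170 kJ/mol).
Approximate values (kJ/mol): N 1402, S 1000, Br 1140, Xe 1170.
So from highest to lowest: N > Xe > Br > S.

N > Xe > Br > S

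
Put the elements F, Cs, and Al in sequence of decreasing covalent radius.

Cs > Al > F

Moving right in a period, electrons are added to the same shell under a stronger nuclear pull, so atoms get smaller; moving down, a new shell is opened and atoms get larger.
Neither a single period nor a single group — weigh both effects.
Al > F: relative to F, both the across-period and down-group shifts push Al's atomic radius up.
Cs > Al: both effects reinforce here, so Cs is clearly the larger of the two.
Approximate values (pm): F 64, Al 126, Cs 232.
So from largest to smallest: Cs > Al > F.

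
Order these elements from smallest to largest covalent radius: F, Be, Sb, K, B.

F, B, Be, Sb, K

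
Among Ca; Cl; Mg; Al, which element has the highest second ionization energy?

Cl

The second ionization energy removes an electron from the +1 ion. For each element: Ca⁺ still has 1 valence electron; Cl⁺ still has 6 valence electrons; Mg⁺ still has 1 valence electron; Al⁺ still has 2 valence electrons.
All are still removing valence electrons, so compare the +1 ions as you would atoms: IE_2 generally rises across a period (higher Z_eff) and falls down a group (larger shell), subject to the usual subshell exceptions.
Valence configurations: Ca⁺ [Ar]4s¹, Cl⁺ [Ne]3s²3p⁴, Mg⁺ [Ne]3s¹, Al⁺ [Ne]3s².
Tabulated IE_2 (kJ/mol): Ca 1145, Cl 2298, Mg 1451, Al 1817.
Hence IE_2: Ca < Mg < Al < Cl.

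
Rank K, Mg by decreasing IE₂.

K > Mg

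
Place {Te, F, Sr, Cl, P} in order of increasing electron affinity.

F is in period 2, group 17; P is in period 3, group 15; Cl is in period 3, group 17; Sr is in period 5, group 2; Te is in period 5, group 16.
Atoms with high Z_eff and room in the valence shell (especially the halogens) have the most exothermic electron affinities.
These span different periods and groups, so the two trends combine.
P > Sr: both effects reinforce here, so P is clearly the higher of the two.
Te > P: period and group pull opposite ways; the across-period shift dominates (190 vs 72 kJ/mol).
F > Te: relative to Te, both the across-period and down-group shifts push F's electron affinity up.
Cl > F: this pair runs against the simple trend — see the exception note.
Note the exception: Cl has a higher electron affinity than F, contrary to the simple trend — F's small 2p subshell makes the incoming electron feel strong e⁻–e⁻ repulsion, so Cl actually releases more energy on gaining an electron.
Approximate values (kJ/mol): F 328, P 72, Cl 349, Sr 5, Te 190.
So from lowest to highest: Sr < P < Te < F < Cl.

Sr, P, Te, F, Cl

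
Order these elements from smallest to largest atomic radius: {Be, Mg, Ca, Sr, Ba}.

Radius decreases left→right (rising Z_eff, same n) and increases top→bottom (higher n).
All are in group 2, so atomic radius increases down the group.
So from smallest to largest: Be < Mg < Ca < Sr < Ba.

Be < Mg < Ca < Sr < Ba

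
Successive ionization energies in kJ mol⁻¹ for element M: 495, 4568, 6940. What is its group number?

Look for the largest jump between consecutive ionization energies: IE2/IE1 ≈ 9.2, far larger than any earlier ratio.
That jump marks the point where a core electron is being removed. So the atom has 1 valence electron.
A main-group element with 1 valence electron is in group 1.

Group 1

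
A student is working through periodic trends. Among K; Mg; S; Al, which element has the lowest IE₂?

Mg

After 1 electron has been removed, what remains? K⁺ is the bare [Ar] core; Mg⁺ still has 1 valence electron; S⁺ still has 5 valence electrons; Al⁺ still has 2 valence electrons.
Breaking into a closed-shell core is much more expensive than removing a leftover valence electron — K has the largest IE_2 here.
Valence configurations: Mg⁺ [Ne]3s¹, S⁺ [Ne]3s²3p³, Al⁺ [Ne]3s².
The numbers (kJ/mol): K 3052, Mg 1451, S 2252, Al 1817.
Overall IE_2 order: Mg < Al < S < K.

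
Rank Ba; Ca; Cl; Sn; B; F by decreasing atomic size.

B is in period 2, group 13; F is in period 2, group 17; Cl is in period 3, group 17; Ca is in period 4, group 2; Sn is in period 5, group 14; Ba is in period 6, group 2.
Radius decreases left→right (rising Z_eff, same n) and increases top→bottom (higher n).
These span different periods and groups, so the two trends combine.
B > F: B lies to the left of F in period 2, so the across-period effect alone puts B larger.
Cl > B: period and group pull opposite ways; the down-group shift dominates (99 vs 85 pm).
Sn > Cl: relative to Cl, both the across-period and down-group shifts push Sn's atomic radius up.
Ca > Sn: period and group pull opposite ways; the across-period shift dominates (171 vs 140 pm).
Ba > Ca: Ba sits below Ca in group 2, so the down-group effect alone puts Ba larger.
Approximate values (pm): B 85, F 64, Cl 99, Ca 171, Sn 140, Ba 196.
So from largest to smallest: Ba > Ca > Sn > Cl > B > F.

Ba, Ca, Sn, Cl, B, F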